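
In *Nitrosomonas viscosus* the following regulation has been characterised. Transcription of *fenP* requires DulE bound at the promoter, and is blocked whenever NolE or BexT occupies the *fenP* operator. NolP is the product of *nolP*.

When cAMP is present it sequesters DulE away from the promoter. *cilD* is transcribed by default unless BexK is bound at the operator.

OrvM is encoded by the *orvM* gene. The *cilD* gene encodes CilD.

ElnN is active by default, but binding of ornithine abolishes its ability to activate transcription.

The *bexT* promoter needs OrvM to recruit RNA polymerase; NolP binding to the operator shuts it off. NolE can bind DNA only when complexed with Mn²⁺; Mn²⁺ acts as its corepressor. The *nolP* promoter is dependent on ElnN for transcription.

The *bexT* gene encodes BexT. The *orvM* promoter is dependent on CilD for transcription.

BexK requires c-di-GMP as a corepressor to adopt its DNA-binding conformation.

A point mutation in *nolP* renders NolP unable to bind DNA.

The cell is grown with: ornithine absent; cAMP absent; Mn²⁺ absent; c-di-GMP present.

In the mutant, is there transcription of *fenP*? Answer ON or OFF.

Mn²⁺ is absent, so NolE is inactive.
c-di-GMP is present, so BexK is active.
With repressor BexK bound, *cilD* is not transcribed.
So CilD is not produced.
Required activator CilD is absent, so *orvM* is not transcribed.
So OrvM is not produced.
NolP is non-functional in this strain, so it has no effect.
Required activator OrvM is absent, so *bexT* is not transcribed.
So BexT is not produced.
cAMP is absent, so DulE is active.
No repressor is bound and DulE is active, so *fenP* is transcribed.

ON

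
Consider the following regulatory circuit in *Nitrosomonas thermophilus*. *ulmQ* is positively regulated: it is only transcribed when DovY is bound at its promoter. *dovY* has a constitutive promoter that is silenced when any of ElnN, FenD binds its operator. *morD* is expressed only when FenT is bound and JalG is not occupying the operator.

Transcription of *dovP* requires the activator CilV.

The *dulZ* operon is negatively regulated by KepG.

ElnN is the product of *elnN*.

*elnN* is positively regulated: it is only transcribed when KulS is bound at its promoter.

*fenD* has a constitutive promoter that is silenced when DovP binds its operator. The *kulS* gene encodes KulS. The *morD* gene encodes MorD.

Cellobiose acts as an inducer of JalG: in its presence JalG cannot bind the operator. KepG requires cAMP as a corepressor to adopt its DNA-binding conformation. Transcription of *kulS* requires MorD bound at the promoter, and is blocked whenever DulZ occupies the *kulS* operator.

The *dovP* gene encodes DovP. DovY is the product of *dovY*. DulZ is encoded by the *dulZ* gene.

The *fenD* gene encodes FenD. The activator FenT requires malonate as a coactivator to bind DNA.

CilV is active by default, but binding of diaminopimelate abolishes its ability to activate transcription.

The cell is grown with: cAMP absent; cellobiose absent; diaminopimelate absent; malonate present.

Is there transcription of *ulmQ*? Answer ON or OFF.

ON

Malonate is present, so FenT is active.
Cellobiose is absent, so JalG is active.
With repressor JalG bound, *morD* is not transcribed.
So MorD is not produced.
cAMP is absent, so KepG is inactive.
With no repressor bound, *dulZ* is transcribed.
So DulZ is produced and active.
With repressor DulZ bound, *kulS* is not transcribed.
So KulS is not produced.
Required activator KulS is absent, so *elnN* is not transcribed.
So ElnN is not produced.
Diaminopimelate is absent, so CilV is active.
No repressor is bound and CilV is active, so *dovP* is transcribed.
So DovP is produced and active.
With repressor DovP bound, *fenD* is not transcribed.
So FenD is not produced.
With no repressor bound, *dovY* is transcribed.
So DovY is produced and active.
No repressor is bound and DovY is active, so *ulmQ* is transcribed.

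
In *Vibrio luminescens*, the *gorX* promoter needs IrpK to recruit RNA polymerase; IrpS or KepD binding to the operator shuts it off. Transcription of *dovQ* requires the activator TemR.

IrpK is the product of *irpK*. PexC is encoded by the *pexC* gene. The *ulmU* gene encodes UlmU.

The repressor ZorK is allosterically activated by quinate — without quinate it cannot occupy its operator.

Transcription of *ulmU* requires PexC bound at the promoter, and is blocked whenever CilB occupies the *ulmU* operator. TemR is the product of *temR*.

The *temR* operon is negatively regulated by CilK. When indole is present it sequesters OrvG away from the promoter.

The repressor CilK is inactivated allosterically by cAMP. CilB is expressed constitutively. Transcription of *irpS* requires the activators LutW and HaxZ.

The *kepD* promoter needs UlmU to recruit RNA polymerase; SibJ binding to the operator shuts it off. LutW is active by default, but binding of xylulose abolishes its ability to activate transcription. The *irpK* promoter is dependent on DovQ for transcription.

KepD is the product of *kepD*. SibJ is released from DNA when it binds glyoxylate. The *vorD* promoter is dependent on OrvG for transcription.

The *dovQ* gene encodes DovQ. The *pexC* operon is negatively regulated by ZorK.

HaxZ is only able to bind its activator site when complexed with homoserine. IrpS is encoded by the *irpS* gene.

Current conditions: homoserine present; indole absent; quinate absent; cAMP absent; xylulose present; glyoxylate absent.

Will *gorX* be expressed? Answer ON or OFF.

OFF

cAMP is absent, so CilK is active.
With repressor CilK bound, *temR* is not transcribed.
So TemR is not produced.
Required activator TemR is absent, so *dovQ* is not transcribed.
So DovQ is not produced.
Required activator DovQ is absent, so *irpK* is not transcribed.
So IrpK is not produced.
Xylulose is present, so LutW is inactive.
Homoserine is present, so HaxZ is active.
Required activator LutW is absent, so *irpS* is not transcribed.
So IrpS is not produced.
CilB is produced constitutively and is active.
Quinate is absent, so ZorK is inactive.
With no repressor bound, *pexC* is transcribed.
So PexC is produced and active.
With repressor CilB bound, *ulmU* is not transcribed.
So UlmU is not produced.
Glyoxylate is absent, so SibJ is active.
With repressor SibJ bound, *kepD* is not transcribed.
So KepD is not produced.
Required activator IrpK is absent, so *gorX* is not transcribed.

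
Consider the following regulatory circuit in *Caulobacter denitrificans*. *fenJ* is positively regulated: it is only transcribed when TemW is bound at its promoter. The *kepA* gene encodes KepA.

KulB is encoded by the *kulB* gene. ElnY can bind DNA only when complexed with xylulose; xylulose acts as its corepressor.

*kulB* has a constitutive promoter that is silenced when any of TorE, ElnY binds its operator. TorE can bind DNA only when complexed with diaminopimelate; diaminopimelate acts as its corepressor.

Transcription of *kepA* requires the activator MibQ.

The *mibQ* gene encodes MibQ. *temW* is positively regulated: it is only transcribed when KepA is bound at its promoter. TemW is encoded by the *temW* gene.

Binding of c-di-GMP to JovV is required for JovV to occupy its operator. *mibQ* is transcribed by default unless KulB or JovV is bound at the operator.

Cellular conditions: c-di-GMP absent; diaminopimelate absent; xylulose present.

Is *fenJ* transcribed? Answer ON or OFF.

ON

Diaminopimelate is absent, so TorE is inactive.
Xylulose is present, so ElnY is active.
With repressor ElnY bound, *kulB* is not transcribed.
So KulB is not produced.
c-di-GMP is absent, so JovV is inactive.
With no repressor bound, *mibQ* is transcribed.
So MibQ is produced and active.
No repressor is bound and MibQ is active, so *kepA* is transcribed.
So KepA is produced and active.
No repressor is bound and KepA is active, so *temW* is transcribed.
So TemW is produced and active.
No repressor is bound and TemW is active, so *fenJ* is transcribed.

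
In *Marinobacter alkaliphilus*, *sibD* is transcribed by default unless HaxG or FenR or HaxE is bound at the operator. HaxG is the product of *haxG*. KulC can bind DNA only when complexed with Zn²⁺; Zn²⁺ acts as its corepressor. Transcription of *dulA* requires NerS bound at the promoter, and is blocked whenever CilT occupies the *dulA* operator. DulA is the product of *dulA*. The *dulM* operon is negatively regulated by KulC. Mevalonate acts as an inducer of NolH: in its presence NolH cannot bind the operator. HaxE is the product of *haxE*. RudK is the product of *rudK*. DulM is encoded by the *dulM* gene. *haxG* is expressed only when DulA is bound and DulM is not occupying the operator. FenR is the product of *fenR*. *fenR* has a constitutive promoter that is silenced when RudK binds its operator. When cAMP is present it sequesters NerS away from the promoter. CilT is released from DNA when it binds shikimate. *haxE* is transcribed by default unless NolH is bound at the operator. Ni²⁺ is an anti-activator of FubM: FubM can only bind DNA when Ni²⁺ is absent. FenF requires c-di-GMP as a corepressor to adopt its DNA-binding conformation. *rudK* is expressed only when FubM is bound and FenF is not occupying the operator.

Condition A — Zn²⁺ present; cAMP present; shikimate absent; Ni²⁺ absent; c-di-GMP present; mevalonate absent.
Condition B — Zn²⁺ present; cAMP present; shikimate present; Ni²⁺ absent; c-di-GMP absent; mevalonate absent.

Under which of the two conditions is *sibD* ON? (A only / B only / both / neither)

Condition A:
Zn²⁺ is present, so KulC is active.
With repressor KulC bound, *dulM* is not transcribed.
So DulM is not produced.
cAMP is present, so NerS is inactive.
Shikimate is absent, so CilT is active.
With repressor CilT bound, *dulA* is not transcribed.
So DulA is not produced.
Required activator DulA is absent, so *haxG* is not transcribed.
So HaxG is not produced.
Ni²⁺ is absent, so FubM is active.
c-di-GMP is present, so FenF is active.
With repressor FenF bound, *rudK* is not transcribed.
So RudK is not produced.
With no repressor bound, *fenR* is transcribed.
So FenR is produced and active.
Mevalonate is absent, so NolH is active.
With repressor NolH bound, *haxE* is not transcribed.
So HaxE is not produced.
With repressor FenR bound, *sibD* is not transcribed.
→ *sibD* is OFF in A.
Condition B:
Zn²⁺ is present, so KulC is active.
With repressor KulC bound, *dulM* is not transcribed.
So DulM is not produced.
cAMP is present, so NerS is inactive.
Shikimate is present, so CilT is inactive.
Required activator NerS is absent, so *dulA* is not transcribed.
So DulA is not produced.
Required activator DulA is absent, so *haxG* is not transcribed.
So HaxG is not produced.
Ni²⁺ is absent, so FubM is active.
c-di-GMP is absent, so FenF is inactive.
No repressor is bound and FubM is active, so *rudK* is transcribed.
So RudK is produced and active.
With repressor RudK bound, *fenR* is not transcribed.
So FenR is not produced.
Mevalonate is absent, so NolH is active.
With repressor NolH bound, *haxE* is not transcribed.
So HaxE is not produced.
With no repressor bound, *sibD* is transcribed.
→ *sibD* is ON in B.

B only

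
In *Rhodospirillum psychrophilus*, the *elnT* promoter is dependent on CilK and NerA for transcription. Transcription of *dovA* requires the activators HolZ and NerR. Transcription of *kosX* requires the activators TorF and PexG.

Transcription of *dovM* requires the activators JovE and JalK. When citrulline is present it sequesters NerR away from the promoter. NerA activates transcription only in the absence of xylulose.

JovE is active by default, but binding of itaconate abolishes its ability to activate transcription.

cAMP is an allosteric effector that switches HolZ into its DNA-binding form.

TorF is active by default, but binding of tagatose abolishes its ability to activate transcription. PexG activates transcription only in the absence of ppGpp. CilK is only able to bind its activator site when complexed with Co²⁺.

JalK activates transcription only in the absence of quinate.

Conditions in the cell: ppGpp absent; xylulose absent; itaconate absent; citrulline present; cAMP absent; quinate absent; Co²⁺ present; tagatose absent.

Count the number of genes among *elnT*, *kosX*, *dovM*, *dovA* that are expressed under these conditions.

Co²⁺ is present, so CilK is active.
Xylulose is absent, so NerA is active.
No repressor is bound and CilK and NerA are active, so *elnT* is transcribed.
→ *elnT* is ON.
Tagatose is absent, so TorF is active.
ppGpp is absent, so PexG is active.
No repressor is bound and TorF and PexG are active, so *kosX* is transcribed.
→ *kosX* is ON.
Itaconate is absent, so JovE is active.
Quinate is absent, so JalK is active.
No repressor is bound and JovE and JalK are active, so *dovM* is transcribed.
→ *dovM* is ON.
cAMP is absent, so HolZ is inactive.
Citrulline is present, so NerR is inactive.
Required activator HolZ is absent, so *dovA* is not transcribed.
→ *dovA* is OFF.
3 of the 4 genes are transcribed.

3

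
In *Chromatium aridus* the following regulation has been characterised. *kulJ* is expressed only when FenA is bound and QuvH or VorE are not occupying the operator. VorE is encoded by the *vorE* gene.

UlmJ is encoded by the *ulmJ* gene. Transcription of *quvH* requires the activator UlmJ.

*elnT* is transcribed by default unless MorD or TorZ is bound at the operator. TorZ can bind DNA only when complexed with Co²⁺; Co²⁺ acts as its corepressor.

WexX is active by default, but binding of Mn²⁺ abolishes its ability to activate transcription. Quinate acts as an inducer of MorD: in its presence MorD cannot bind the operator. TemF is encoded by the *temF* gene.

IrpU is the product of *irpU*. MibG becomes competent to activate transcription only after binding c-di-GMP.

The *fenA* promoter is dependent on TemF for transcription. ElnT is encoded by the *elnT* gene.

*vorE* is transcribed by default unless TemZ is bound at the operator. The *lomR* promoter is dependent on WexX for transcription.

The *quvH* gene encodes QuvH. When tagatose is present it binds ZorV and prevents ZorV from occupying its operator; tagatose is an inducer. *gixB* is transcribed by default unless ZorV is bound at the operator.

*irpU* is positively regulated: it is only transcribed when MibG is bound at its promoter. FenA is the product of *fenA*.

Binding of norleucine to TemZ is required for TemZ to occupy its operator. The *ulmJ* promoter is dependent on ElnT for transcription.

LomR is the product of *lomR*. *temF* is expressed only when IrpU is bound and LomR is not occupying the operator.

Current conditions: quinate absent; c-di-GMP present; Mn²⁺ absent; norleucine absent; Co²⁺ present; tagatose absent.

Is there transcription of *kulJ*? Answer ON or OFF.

Quinate is absent, so MorD is active.
Co²⁺ is present, so TorZ is active.
With repressor MorD bound, *elnT* is not transcribed.
So ElnT is not produced.
Required activator ElnT is absent, so *ulmJ* is not transcribed.
So UlmJ is not produced.
Required activator UlmJ is absent, so *quvH* is not transcribed.
So QuvH is not produced.
Norleucine is absent, so TemZ is inactive.
With no repressor bound, *vorE* is transcribed.
So VorE is produced and active.
c-di-GMP is present, so MibG is active.
No repressor is bound and MibG is active, so *irpU* is transcribed.
So IrpU is produced and active.
Mn²⁺ is absent, so WexX is active.
No repressor is bound and WexX is active, so *lomR* is transcribed.
So LomR is produced and active.
With repressor LomR bound, *temF* is not transcribed.
So TemF is not produced.
Required activator TemF is absent, so *fenA* is not transcribed.
So FenA is not produced.
With repressor VorE bound, *kulJ* is not transcribed.

OFF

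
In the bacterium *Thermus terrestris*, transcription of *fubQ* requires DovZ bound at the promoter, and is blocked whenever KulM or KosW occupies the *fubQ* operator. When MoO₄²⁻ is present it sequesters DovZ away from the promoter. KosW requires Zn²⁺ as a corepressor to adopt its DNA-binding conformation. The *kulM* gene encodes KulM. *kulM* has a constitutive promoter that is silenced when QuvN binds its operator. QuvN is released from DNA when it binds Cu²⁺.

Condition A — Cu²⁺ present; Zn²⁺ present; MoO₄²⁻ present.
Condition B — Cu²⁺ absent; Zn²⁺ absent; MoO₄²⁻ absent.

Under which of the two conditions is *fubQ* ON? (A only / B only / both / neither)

Condition A:
Cu²⁺ is present, so QuvN is inactive.
With no repressor bound, *kulM* is transcribed.
So KulM is produced and active.
Zn²⁺ is present, so KosW is active.
MoO₄²⁻ is present, so DovZ is inactive.
With repressor KulM bound, *fubQ* is not transcribed.
→ *fubQ* is OFF in A.
Condition B:
Cu²⁺ is absent, so QuvN is active.
With repressor QuvN bound, *kulM* is not transcribed.
So KulM is not produced.
Zn²⁺ is absent, so KosW is inactive.
MoO₄²⁻ is absent, so DovZ is active.
No repressor is bound and DovZ is active, so *fubQ* is transcribed.
→ *fubQ* is ON in B.

B only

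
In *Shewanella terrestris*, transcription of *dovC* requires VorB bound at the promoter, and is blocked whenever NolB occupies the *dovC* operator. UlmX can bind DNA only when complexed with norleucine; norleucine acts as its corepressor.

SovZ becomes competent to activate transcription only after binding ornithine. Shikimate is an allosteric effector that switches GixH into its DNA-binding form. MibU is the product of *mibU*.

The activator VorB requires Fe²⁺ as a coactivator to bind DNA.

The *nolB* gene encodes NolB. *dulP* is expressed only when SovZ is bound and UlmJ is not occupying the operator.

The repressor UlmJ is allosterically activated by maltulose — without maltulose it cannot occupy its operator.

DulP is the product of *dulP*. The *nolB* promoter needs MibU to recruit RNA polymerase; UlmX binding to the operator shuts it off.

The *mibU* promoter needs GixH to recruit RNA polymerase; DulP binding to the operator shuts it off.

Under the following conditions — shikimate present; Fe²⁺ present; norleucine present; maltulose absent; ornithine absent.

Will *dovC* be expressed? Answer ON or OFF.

Norleucine is present, so UlmX is active.
Ornithine is absent, so SovZ is inactive.
Maltulose is absent, so UlmJ is inactive.
Required activator SovZ is absent, so *dulP* is not transcribed.
So DulP is not produced.
Shikimate is present, so GixH is active.
No repressor is bound and GixH is active, so *mibU* is transcribed.
So MibU is produced and active.
With repressor UlmX bound, *nolB* is not transcribed.
So NolB is not produced.
Fe²⁺ is present, so VorB is active.
No repressor is bound and VorB is active, so *dovC* is transcribed.

ON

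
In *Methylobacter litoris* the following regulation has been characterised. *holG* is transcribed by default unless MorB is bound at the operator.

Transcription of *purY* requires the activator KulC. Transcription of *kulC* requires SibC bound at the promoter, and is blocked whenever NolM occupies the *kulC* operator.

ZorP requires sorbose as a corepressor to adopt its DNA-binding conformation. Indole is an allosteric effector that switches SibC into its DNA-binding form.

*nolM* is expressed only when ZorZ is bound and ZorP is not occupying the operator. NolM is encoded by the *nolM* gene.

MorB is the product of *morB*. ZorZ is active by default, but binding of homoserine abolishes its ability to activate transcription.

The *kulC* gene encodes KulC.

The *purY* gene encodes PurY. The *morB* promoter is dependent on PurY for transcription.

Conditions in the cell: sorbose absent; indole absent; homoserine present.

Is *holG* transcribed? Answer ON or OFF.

ON

Sorbose is absent, so ZorP is inactive.
Homoserine is present, so ZorZ is inactive.
Required activator ZorZ is absent, so *nolM* is not transcribed.
So NolM is not produced.
Indole is absent, so SibC is inactive.
Required activator SibC is absent, so *kulC* is not transcribed.
So KulC is not produced.
Required activator KulC is absent, so *purY* is not transcribed.
So PurY is not produced.
Required activator PurY is absent, so *morB* is not transcribed.
So MorB is not produced.
With no repressor bound, *holG* is transcribed.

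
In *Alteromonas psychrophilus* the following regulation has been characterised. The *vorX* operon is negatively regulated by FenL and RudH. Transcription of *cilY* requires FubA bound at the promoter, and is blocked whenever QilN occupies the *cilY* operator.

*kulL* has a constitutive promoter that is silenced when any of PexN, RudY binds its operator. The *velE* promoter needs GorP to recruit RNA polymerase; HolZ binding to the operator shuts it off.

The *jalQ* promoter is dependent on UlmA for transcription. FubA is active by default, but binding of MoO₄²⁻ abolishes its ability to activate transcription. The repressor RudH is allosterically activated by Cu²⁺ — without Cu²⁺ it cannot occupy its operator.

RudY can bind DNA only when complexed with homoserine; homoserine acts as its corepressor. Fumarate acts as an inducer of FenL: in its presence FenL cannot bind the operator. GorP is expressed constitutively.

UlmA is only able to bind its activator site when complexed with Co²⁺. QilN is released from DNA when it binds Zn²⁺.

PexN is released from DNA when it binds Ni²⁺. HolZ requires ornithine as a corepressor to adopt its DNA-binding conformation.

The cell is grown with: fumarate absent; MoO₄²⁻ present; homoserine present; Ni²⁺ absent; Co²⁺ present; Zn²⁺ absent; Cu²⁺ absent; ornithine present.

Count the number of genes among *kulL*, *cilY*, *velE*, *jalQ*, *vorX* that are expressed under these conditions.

1

Ni²⁺ is absent, so PexN is active.
Homoserine is present, so RudY is active.
With repressor PexN bound, *kulL* is not transcribed.
→ *kulL* is OFF.
MoO₄²⁻ is present, so FubA is inactive.
Zn²⁺ is absent, so QilN is active.
With repressor QilN bound, *cilY* is not transcribed.
→ *cilY* is OFF.
Ornithine is present, so HolZ is active.
GorP is produced constitutively and is active.
With repressor HolZ bound, *velE* is not transcribed.
→ *velE* is OFF.
Co²⁺ is present, so UlmA is active.
No repressor is bound and UlmA is active, so *jalQ* is transcribed.
→ *jalQ* is ON.
Fumarate is absent, so FenL is active.
Cu²⁺ is absent, so RudH is inactive.
With repressor FenL bound, *vorX* is not transcribed.
→ *vorX* is OFF.
1 of the 5 genes is transcribed.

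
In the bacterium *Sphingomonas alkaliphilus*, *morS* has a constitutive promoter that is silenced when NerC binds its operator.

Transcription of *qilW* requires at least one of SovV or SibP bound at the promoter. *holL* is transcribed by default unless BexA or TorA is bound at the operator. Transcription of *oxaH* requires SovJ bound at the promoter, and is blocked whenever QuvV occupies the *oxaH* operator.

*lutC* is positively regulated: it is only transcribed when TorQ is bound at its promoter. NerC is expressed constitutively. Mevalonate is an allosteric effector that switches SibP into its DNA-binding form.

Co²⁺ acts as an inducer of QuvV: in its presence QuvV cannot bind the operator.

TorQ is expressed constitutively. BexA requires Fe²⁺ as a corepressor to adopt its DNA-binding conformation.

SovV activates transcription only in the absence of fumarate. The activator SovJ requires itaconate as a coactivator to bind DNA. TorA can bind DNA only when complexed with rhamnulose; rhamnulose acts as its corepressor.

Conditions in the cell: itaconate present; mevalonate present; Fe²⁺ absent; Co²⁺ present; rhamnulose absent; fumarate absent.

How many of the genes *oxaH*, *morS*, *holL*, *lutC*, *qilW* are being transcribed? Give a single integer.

Itaconate is present, so SovJ is active.
Co²⁺ is present, so QuvV is inactive.
No repressor is bound and SovJ is active, so *oxaH* is transcribed.
→ *oxaH* is ON.
NerC is produced constitutively and is active.
With repressor NerC bound, *morS* is not transcribed.
→ *morS* is OFF.
Fe²⁺ is absent, so BexA is inactive.
Rhamnulose is absent, so TorA is inactive.
With no repressor bound, *holL* is transcribed.
→ *holL* is ON.
TorQ is produced constitutively and is active.
No repressor is bound and TorQ is active, so *lutC* is transcribed.
→ *lutC* is ON.
Fumarate is absent, so SovV is active.
Mevalonate is present, so SibP is active.
Activator SovV is present, so *qilW* is transcribed.
→ *qilW* is ON.
4 of the 5 genes are transcribed.

4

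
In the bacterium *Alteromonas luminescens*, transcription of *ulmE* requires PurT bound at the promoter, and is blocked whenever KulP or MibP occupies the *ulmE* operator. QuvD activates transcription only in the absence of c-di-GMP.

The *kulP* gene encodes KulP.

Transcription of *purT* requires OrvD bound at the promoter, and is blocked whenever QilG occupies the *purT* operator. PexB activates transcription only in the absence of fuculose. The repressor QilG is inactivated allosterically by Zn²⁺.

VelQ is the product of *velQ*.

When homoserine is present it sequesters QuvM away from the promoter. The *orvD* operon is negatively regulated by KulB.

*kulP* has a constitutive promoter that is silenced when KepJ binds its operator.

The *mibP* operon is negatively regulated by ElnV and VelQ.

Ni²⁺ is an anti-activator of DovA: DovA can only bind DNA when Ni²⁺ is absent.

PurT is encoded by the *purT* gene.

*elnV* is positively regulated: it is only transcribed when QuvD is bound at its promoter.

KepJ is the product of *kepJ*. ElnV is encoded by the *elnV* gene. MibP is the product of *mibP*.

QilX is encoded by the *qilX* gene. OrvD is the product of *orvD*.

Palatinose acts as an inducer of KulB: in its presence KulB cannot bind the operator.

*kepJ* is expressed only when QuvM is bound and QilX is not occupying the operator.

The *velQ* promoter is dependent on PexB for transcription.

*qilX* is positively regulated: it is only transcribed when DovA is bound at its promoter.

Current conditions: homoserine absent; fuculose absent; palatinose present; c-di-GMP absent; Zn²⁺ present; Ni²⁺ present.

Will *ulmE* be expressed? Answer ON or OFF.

Zn²⁺ is present, so QilG is inactive.
Palatinose is present, so KulB is inactive.
With no repressor bound, *orvD* is transcribed.
So OrvD is produced and active.
No repressor is bound and OrvD is active, so *purT* is transcribed.
So PurT is produced and active.
Homoserine is absent, so QuvM is active.
Ni²⁺ is present, so DovA is inactive.
Required activator DovA is absent, so *qilX* is not transcribed.
So QilX is not produced.
No repressor is bound and QuvM is active, so *kepJ* is transcribed.
So KepJ is produced and active.
With repressor KepJ bound, *kulP* is not transcribed.
So KulP is not produced.
c-di-GMP is absent, so QuvD is active.
No repressor is bound and QuvD is active, so *elnV* is transcribed.
So ElnV is produced and active.
Fuculose is absent, so PexB is active.
No repressor is bound and PexB is active, so *velQ* is transcribed.
So VelQ is produced and active.
With repressor ElnV bound, *mibP* is not transcribed.
So MibP is not produced.
No repressor is bound and PurT is active, so *ulmE* is transcribed.

ON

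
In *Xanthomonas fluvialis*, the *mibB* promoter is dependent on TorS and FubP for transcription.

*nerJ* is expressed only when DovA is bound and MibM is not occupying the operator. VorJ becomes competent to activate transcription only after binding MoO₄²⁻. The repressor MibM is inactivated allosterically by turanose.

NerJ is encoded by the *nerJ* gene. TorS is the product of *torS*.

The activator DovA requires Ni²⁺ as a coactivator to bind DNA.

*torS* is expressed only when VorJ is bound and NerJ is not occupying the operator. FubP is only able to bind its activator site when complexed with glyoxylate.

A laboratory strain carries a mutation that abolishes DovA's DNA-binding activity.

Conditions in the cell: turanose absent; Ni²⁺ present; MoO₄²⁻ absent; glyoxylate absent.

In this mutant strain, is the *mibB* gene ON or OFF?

OFF

Turanose is absent, so MibM is active.
DovA is non-functional in this strain, so it has no effect.
With repressor MibM bound, *nerJ* is not transcribed.
So NerJ is not produced.
MoO₄²⁻ is absent, so VorJ is inactive.
Required activator VorJ is absent, so *torS* is not transcribed.
So TorS is not produced.
Glyoxylate is absent, so FubP is inactive.
Required activator TorS is absent, so *mibB* is not transcribed.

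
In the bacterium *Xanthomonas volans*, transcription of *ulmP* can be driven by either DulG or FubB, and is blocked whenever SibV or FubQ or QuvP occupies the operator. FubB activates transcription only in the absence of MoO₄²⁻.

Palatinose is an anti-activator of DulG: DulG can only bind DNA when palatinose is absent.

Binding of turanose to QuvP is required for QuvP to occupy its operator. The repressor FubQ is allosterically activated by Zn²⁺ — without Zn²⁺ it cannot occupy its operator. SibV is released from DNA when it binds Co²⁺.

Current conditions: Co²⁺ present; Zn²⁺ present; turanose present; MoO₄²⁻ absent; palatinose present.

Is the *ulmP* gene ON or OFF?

OFF

Co²⁺ is present, so SibV is inactive.
Zn²⁺ is present, so FubQ is active.
Palatinose is present, so DulG is inactive.
MoO₄²⁻ is absent, so FubB is active.
Turanose is present, so QuvP is active.
With repressor FubQ bound, *ulmP* is not transcribed.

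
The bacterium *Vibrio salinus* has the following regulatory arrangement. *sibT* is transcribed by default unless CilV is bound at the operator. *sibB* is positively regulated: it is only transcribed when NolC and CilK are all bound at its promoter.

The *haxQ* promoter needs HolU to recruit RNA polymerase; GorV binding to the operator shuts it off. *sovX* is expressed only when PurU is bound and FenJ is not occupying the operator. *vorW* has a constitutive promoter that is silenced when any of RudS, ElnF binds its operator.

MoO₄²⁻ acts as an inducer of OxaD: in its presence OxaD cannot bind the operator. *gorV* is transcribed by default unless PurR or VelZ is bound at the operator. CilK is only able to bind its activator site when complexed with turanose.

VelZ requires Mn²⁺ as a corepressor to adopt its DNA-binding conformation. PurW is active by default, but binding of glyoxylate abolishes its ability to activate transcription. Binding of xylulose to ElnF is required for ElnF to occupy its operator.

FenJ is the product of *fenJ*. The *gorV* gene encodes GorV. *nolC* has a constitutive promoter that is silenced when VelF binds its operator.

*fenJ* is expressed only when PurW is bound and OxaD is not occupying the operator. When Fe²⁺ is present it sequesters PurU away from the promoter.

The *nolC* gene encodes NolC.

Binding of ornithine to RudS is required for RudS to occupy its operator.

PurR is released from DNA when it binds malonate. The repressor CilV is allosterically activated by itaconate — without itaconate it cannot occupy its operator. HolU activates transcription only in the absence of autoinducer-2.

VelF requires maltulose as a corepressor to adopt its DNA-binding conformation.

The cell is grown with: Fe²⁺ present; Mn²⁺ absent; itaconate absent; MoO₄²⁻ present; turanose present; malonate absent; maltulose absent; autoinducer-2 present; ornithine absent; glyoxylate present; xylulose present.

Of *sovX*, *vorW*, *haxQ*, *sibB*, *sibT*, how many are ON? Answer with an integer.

2

Glyoxylate is present, so PurW is inactive.
MoO₄²⁻ is present, so OxaD is inactive.
Required activator PurW is absent, so *fenJ* is not transcribed.
So FenJ is not produced.
Fe²⁺ is present, so PurU is inactive.
Required activator PurU is absent, so *sovX* is not transcribed.
→ *sovX* is OFF.
Ornithine is absent, so RudS is inactive.
Xylulose is present, so ElnF is active.
With repressor ElnF bound, *vorW* is not transcribed.
→ *vorW* is OFF.
Autoinducer-2 is present, so HolU is inactive.
Malonate is absent, so PurR is active.
Mn²⁺ is absent, so VelZ is inactive.
With repressor PurR bound, *gorV* is not transcribed.
So GorV is not produced.
Required activator HolU is absent, so *haxQ* is not transcribed.
→ *haxQ* is OFF.
Maltulose is absent, so VelF is inactive.
With no repressor bound, *nolC* is transcribed.
So NolC is produced and active.
Turanose is present, so CilK is active.
No repressor is bound and NolC and CilK are active, so *sibB* is transcribed.
→ *sibB* is ON.
Itaconate is absent, so CilV is inactive.
With no repressor bound, *sibT* is transcribed.
→ *sibT* is ON.
2 of the 5 genes are transcribed.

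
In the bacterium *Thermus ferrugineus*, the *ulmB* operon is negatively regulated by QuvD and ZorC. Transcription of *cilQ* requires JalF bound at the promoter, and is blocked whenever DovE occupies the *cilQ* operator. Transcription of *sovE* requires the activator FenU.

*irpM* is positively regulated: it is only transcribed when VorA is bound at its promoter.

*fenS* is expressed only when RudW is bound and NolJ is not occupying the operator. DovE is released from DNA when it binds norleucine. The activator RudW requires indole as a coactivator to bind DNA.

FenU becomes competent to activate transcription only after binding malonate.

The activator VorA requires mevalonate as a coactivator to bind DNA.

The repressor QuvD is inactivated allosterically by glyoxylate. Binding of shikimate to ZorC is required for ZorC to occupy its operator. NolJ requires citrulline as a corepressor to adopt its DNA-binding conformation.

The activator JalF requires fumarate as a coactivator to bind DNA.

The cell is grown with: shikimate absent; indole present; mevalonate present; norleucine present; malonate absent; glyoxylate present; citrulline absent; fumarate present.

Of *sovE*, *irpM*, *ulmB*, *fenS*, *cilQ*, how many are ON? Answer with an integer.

Malonate is absent, so FenU is inactive.
Required activator FenU is absent, so *sovE* is not transcribed.
→ *sovE* is OFF.
Mevalonate is present, so VorA is active.
No repressor is bound and VorA is active, so *irpM* is transcribed.
→ *irpM* is ON.
Glyoxylate is present, so QuvD is inactive.
Shikimate is absent, so ZorC is inactive.
With no repressor bound, *ulmB* is transcribed.
→ *ulmB* is ON.
Citrulline is absent, so NolJ is inactive.
Indole is present, so RudW is active.
No repressor is bound and RudW is active, so *fenS* is transcribed.
→ *fenS* is ON.
Fumarate is present, so JalF is active.
Norleucine is present, so DovE is inactive.
No repressor is bound and JalF is active, so *cilQ* is transcribed.
→ *cilQ* is ON.
4 of the 5 genes are transcribed.

4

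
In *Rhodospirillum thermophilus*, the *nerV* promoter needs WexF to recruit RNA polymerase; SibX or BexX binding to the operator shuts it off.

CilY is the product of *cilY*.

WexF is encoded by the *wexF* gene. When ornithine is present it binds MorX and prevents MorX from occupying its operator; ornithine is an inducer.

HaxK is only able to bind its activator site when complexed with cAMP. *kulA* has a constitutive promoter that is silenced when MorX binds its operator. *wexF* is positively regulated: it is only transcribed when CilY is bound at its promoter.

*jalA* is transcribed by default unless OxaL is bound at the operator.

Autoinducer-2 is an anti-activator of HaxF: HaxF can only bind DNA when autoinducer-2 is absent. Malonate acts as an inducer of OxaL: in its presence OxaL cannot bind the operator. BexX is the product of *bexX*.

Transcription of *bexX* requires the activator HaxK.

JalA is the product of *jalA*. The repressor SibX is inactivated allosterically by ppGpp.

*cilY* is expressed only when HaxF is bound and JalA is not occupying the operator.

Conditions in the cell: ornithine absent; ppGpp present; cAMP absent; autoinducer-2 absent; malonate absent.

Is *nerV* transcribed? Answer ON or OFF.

ON

ppGpp is present, so SibX is inactive.
cAMP is absent, so HaxK is inactive.
Required activator HaxK is absent, so *bexX* is not transcribed.
So BexX is not produced.
Malonate is absent, so OxaL is active.
With repressor OxaL bound, *jalA* is not transcribed.
So JalA is not produced.
Autoinducer-2 is absent, so HaxF is active.
No repressor is bound and HaxF is active, so *cilY* is transcribed.
So CilY is produced and active.
No repressor is bound and CilY is active, so *wexF* is transcribed.
So WexF is produced and active.
No repressor is bound and WexF is active, so *nerV* is transcribed.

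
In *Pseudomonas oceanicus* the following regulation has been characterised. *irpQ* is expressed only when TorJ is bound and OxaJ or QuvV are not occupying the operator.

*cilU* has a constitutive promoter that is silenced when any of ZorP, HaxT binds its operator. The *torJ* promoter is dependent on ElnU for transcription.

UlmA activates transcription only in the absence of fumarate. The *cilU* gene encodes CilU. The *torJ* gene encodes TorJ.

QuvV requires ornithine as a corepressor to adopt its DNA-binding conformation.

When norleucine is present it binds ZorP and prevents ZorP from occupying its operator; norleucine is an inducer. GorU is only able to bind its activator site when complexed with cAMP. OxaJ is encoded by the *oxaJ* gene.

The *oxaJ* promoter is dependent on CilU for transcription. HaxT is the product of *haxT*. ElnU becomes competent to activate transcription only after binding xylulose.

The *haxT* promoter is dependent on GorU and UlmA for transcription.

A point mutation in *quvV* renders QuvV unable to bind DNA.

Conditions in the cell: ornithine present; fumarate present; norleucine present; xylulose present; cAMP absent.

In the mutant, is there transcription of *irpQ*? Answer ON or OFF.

OFF

Norleucine is present, so ZorP is inactive.
cAMP is absent, so GorU is inactive.
Fumarate is present, so UlmA is inactive.
Required activator GorU is absent, so *haxT* is not transcribed.
So HaxT is not produced.
With no repressor bound, *cilU* is transcribed.
So CilU is produced and active.
No repressor is bound and CilU is active, so *oxaJ* is transcribed.
So OxaJ is produced and active.
Xylulose is present, so ElnU is active.
No repressor is bound and ElnU is active, so *torJ* is transcribed.
So TorJ is produced and active.
QuvV is non-functional in this strain, so it has no effect.
With repressor OxaJ bound, *irpQ* is not transcribed.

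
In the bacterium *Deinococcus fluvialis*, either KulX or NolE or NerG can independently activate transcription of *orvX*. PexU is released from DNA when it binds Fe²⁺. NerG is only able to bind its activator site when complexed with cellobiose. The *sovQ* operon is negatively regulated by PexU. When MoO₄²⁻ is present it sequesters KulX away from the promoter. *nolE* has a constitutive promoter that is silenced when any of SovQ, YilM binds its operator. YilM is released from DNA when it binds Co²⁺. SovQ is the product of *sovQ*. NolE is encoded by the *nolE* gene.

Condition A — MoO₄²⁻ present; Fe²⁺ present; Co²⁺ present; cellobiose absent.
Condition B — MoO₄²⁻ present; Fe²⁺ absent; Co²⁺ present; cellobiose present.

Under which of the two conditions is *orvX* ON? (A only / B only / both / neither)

B only

Condition A:
MoO₄²⁻ is present, so KulX is inactive.
Fe²⁺ is present, so PexU is inactive.
With no repressor bound, *sovQ* is transcribed.
So SovQ is produced and active.
Co²⁺ is present, so YilM is inactive.
With repressor SovQ bound, *nolE* is not transcribed.
So NolE is not produced.
Cellobiose is absent, so NerG is inactive.
No activator is available at the *orvX* promoter, so *orvX* is not transcribed.
→ *orvX* is OFF in A.
Condition B:
MoO₄²⁻ is present, so KulX is inactive.
Fe²⁺ is absent, so PexU is active.
With repressor PexU bound, *sovQ* is not transcribed.
So SovQ is not produced.
Co²⁺ is present, so YilM is inactive.
With no repressor bound, *nolE* is transcribed.
So NolE is produced and active.
Cellobiose is present, so NerG is active.
Activator NolE is present, so *orvX* is transcribed.
→ *orvX* is ON in B.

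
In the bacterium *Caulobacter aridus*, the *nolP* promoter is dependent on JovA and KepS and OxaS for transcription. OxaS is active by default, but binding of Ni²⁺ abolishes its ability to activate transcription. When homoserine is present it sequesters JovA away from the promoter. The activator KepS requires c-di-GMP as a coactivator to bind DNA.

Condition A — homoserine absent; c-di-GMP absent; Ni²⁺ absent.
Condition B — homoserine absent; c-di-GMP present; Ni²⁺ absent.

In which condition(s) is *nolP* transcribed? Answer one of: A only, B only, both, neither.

Condition A:
Homoserine is absent, so JovA is active.
c-di-GMP is absent, so KepS is inactive.
Ni²⁺ is absent, so OxaS is active.
Required activator KepS is absent, so *nolP* is not transcribed.
→ *nolP* is OFF in A.
Condition B:
Homoserine is absent, so JovA is active.
c-di-GMP is present, so KepS is active.
Ni²⁺ is absent, so OxaS is active.
No repressor is bound and JovA and KepS and OxaS are active, so *nolP* is transcribed.
→ *nolP* is ON in B.

B only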